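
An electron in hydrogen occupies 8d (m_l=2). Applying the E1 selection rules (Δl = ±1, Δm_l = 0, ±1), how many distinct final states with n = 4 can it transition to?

4

E1 requires Δl = ±1, so l_f ∈ {1, 3}; with 0 ≤ l_f ≤ n_f−1 = 3, the allowed l_f values are {1, 3}.
For l_f = 1: m_f ∈ {m_i−1, m_i, m_i+1} ∩ [−1, 1] = {1} → 1 state.
For l_f = 3: m_f ∈ {m_i−1, m_i, m_i+1} ∩ [−3, 3] = {1, 2, 3} → 3 states.
Total: 4.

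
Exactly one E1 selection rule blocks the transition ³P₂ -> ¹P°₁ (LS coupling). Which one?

Initial level: S=1, L=1, J=2, parity even. Final level: S=0, L=1, J=1, parity odd.
Parity must change: even → odd — ✓.
ΔS = 0: S: 1 → 0 — ✗.
ΔJ = 0, ±1 (not J=0↔0): J: 2 → 1, ΔJ = -1 — ✓.
ΔL = 0, ±1 (not L=0↔0): L: 1 → 1, ΔL = +0 — ✓.

the ΔS = 0 rule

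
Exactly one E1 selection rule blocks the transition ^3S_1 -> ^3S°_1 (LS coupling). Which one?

Reading off the term symbols: S 1→1, L 0→0, J 1→1, parity even→odd.
Parity must change: even → odd — satisfied.
ΔS = 0: S: 1 → 1 — satisfied.
ΔL = 0, ±1 (not L=0↔0): L: 0 → 0, ΔL = +0 — violated.
ΔJ = 0, ±1 (not J=0↔0): J: 1 → 1, ΔJ = +0 — satisfied.

the L=0 ↔ L=0 exclusion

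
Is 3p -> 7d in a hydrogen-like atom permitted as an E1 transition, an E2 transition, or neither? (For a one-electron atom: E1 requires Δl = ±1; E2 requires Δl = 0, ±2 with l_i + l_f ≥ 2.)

Δl = 2 − 1 = +1; l_i + l_f = 3.
E1 (Δl = ±1): satisfied.
E2 (Δl = 0,±2, l_i+l_f ≥ 2): not satisfied.

E1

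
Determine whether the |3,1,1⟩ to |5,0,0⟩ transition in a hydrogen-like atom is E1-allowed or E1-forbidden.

allowed

Δl = 0 − 1 = -1; the E1 rule Δl = ±1 is ok.
m_l: 1 → 0 (Δm_l = -1). |Δm_l| ≤ 1 ok.
All E1 selection rules are satisfied.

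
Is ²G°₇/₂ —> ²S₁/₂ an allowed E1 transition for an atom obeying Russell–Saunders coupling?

Reading off the term symbols: S 1/2→1/2, L 4→0, J 7/2→1/2, parity odd→even.
Parity must change: odd → even — passes.
ΔS = 0: S: 1/2 → 1/2 — passes.
ΔL = 0, ±1 (not L=0↔0): L: 4 → 0, ΔL = -4 — fails.
ΔJ = 0, ±1 (not J=0↔0): J: 7/2 → 1/2, ΔJ = -3 — fails.
Rule(s) violated: ΔL, ΔJ.

forbidden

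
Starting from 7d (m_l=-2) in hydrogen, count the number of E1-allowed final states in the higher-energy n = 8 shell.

4

E1 requires Δl = ±1, so l_f ∈ {1, 3}; with 0 ≤ l_f ≤ n_f−1 = 7, the allowed l_f values are {1, 3}.
For l_f = 1: m_f ∈ {m_i−1, m_i, m_i+1} ∩ [−1, 1] = {-1} → 1 state.
For l_f = 3: m_f ∈ {m_i−1, m_i, m_i+1} ∩ [−3, 3] = {-3, -2, -1} → 3 states.
Total: 4.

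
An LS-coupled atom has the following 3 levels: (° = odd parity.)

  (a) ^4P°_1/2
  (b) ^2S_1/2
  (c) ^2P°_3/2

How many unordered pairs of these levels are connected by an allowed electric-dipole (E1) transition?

(a)–(b): forbidden (ΔS).
(a)–(c): forbidden (parity, ΔS).
(b)–(c): allowed.
Allowed pairs: 1 of 3.

1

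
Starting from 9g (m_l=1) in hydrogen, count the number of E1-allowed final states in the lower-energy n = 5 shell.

3

E1 requires Δl = ±1, so l_f ∈ {3, 5}; with 0 ≤ l_f ≤ n_f−1 = 4, the allowed l_f values are {3}.
For l_f = 3: m_f ∈ {m_i−1, m_i, m_i+1} ∩ [−3, 3] = {0, 1, 2} → 3 states.
Total: 3.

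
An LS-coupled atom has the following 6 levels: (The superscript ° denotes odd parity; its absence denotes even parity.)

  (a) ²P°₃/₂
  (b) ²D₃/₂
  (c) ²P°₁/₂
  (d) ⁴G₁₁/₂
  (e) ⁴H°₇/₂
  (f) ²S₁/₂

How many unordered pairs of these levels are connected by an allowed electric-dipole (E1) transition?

(a)–(b): allowed.
(a)–(c): forbidden (parity).
(a)–(d): forbidden (ΔS, ΔL, ΔJ).
(a)–(e): forbidden (parity, ΔS, ΔL, ΔJ).
(a)–(f): allowed.
(b)–(c): allowed.
(b)–(d): forbidden (parity, ΔS, ΔL, ΔJ).
(b)–(e): forbidden (ΔS, ΔL, ΔJ).
(b)–(f): forbidden (parity, ΔL).
(c)–(d): forbidden (ΔS, ΔL, ΔJ).
(c)–(e): forbidden (parity, ΔS, ΔL, ΔJ).
(c)–(f): allowed.
(d)–(e): forbidden (ΔJ).
(d)–(f): forbidden (parity, ΔS, ΔL, ΔJ).
(e)–(f): forbidden (ΔS, ΔL, ΔJ).
Allowed pairs: 4 of 15.

4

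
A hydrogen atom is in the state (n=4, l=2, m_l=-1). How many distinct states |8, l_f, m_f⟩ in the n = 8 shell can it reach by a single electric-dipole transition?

5

E1 requires Δl = ±1, so l_f ∈ {1, 3}; with 0 ≤ l_f ≤ n_f−1 = 7, the allowed l_f values are {1, 3}.
For l_f = 1: m_f ∈ {m_i−1, m_i, m_i+1} ∩ [−1, 1] = {-1, 0} → 2 states.
For l_f = 3: m_f ∈ {m_i−1, m_i, m_i+1} ∩ [−3, 3] = {-2, -1, 0} → 3 states.
Total: 5.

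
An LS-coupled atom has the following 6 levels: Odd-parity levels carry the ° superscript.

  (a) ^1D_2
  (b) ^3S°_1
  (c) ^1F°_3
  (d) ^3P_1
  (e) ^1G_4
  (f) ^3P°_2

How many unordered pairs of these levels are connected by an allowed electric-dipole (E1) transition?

(a)–(b): forbidden (ΔS, ΔL).
(a)–(c): allowed.
(a)–(d): forbidden (parity, ΔS).
(a)–(e): forbidden (parity, ΔL, ΔJ).
(a)–(f): forbidden (ΔS).
(b)–(c): forbidden (parity, ΔS, ΔL, ΔJ).
(b)–(d): allowed.
(b)–(e): forbidden (ΔS, ΔL, ΔJ).
(b)–(f): forbidden (parity).
(c)–(d): forbidden (ΔS, ΔL, ΔJ).
(c)–(e): allowed.
(c)–(f): forbidden (parity, ΔS, ΔL).
(d)–(e): forbidden (parity, ΔS, ΔL, ΔJ).
(d)–(f): allowed.
(e)–(f): forbidden (ΔS, ΔL, ΔJ).
Allowed pairs: 4 of 15.

4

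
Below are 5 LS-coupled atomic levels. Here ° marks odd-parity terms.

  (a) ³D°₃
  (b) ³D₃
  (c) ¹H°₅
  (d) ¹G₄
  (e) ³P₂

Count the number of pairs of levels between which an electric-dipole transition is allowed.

(a)–(b): allowed.
(a)–(c): forbidden (parity, ΔS, ΔL, ΔJ).
(a)–(d): forbidden (ΔS, ΔL).
(a)–(e): allowed.
(b)–(c): forbidden (ΔS, ΔL, ΔJ).
(b)–(d): forbidden (parity, ΔS, ΔL).
(b)–(e): forbidden (parity).
(c)–(d): allowed.
(c)–(e): forbidden (ΔS, ΔL, ΔJ).
(d)–(e): forbidden (parity, ΔS, ΔL, ΔJ).
Allowed pairs: 3 of 10.

3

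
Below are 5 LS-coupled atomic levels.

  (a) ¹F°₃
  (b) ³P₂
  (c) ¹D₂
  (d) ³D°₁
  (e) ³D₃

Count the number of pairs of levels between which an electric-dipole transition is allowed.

(a)–(b): forbidden (ΔS, ΔL).
(a)–(c): allowed.
(a)–(d): forbidden (parity, ΔS, ΔJ).
(a)–(e): forbidden (ΔS).
(b)–(c): forbidden (parity, ΔS).
(b)–(d): allowed.
(b)–(e): forbidden (parity).
(c)–(d): forbidden (ΔS).
(c)–(e): forbidden (parity, ΔS).
(d)–(e): forbidden (ΔJ).
Allowed pairs: 2 of 10.

2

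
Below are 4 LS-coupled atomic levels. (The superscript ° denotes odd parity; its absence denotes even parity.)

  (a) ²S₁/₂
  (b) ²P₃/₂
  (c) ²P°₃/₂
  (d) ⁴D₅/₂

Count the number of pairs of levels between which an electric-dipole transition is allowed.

(a)–(b): forbidden (parity).
(a)–(c): allowed.
(a)–(d): forbidden (parity, ΔS, ΔL, ΔJ).
(b)–(c): allowed.
(b)–(d): forbidden (parity, ΔS).
(c)–(d): forbidden (ΔS).
Allowed pairs: 2 of 6.

2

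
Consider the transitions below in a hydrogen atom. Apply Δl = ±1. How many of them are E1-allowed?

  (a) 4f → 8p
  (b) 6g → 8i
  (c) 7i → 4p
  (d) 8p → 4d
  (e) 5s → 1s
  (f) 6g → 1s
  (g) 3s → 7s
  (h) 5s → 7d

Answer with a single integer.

(a) forbidden — Δl = -2 (E1 requires Δl = ±1)
(b) forbidden — Δl = +2 (E1 requires Δl = ±1)
(c) forbidden — Δl = -5 (E1 requires Δl = ±1)
(d) allowed
(e) forbidden — Δl = +0 (E1 requires Δl = ±1)
(f) forbidden — Δl = -4 (E1 requires Δl = ±1)
(g) forbidden — Δl = +0 (E1 requires Δl = ±1)
(h) forbidden — Δl = +2 (E1 requires Δl = ±1)
Total allowed: 1 of 8.

1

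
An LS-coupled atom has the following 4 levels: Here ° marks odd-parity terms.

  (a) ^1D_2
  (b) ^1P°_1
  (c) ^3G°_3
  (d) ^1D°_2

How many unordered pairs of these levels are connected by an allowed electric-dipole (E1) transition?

(a)–(b): allowed.
(a)–(c): forbidden (ΔS, ΔL).
(a)–(d): allowed.
(b)–(c): forbidden (parity, ΔS, ΔL, ΔJ).
(b)–(d): forbidden (parity).
(c)–(d): forbidden (parity, ΔS, ΔL).
Allowed pairs: 2 of 6.

2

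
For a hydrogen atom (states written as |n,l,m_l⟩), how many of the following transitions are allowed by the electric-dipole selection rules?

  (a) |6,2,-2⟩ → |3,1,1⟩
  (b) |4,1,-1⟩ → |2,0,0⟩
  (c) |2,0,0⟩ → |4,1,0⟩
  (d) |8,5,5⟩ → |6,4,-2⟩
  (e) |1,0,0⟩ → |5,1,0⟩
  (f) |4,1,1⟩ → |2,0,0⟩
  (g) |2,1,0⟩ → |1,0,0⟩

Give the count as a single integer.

5

(a) forbidden — Δm_l = +3 (E1 requires Δm_l = 0, ±1)
(b) allowed
(c) allowed
(d) forbidden — Δm_l = -7 (E1 requires Δm_l = 0, ±1)
(e) allowed
(f) allowed
(g) allowed
Total allowed: 5 of 7.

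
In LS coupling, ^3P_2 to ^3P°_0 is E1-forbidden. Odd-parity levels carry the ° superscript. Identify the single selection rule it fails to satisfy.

the ΔJ = 0, ±1 rule

ΔL = 0, ±1 (not L=0↔0): L: 1 → 1, ΔL = +0 — ✓.
ΔJ = 0, ±1 (not J=0↔0): J: 2 → 0, ΔJ = -2 — ✗.
ΔS = 0: S: 1 → 1 — ✓.
Parity must change: even → odd — ✓.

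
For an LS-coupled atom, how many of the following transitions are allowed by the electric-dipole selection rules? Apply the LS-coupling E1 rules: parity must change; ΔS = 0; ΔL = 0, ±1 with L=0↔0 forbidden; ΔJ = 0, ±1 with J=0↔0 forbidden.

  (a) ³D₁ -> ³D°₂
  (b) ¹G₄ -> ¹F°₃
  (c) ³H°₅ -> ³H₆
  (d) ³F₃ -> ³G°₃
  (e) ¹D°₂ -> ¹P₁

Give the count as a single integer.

5

(a) allowed
(b) allowed
(c) allowed
(d) allowed
(e) allowed
Total allowed: 5 of 5.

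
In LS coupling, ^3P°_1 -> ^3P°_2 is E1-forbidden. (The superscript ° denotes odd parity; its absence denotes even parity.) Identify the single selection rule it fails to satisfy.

Initial level: S=1, L=1, J=1, parity odd. Final level: S=1, L=1, J=2, parity odd.
Parity must change: odd → odd — violated.
ΔS = 0: S: 1 → 1 — satisfied.
ΔL = 0, ±1 (not L=0↔0): L: 1 → 1, ΔL = +0 — satisfied.
ΔJ = 0, ±1 (not J=0↔0): J: 1 → 2, ΔJ = +1 — satisfied.

parity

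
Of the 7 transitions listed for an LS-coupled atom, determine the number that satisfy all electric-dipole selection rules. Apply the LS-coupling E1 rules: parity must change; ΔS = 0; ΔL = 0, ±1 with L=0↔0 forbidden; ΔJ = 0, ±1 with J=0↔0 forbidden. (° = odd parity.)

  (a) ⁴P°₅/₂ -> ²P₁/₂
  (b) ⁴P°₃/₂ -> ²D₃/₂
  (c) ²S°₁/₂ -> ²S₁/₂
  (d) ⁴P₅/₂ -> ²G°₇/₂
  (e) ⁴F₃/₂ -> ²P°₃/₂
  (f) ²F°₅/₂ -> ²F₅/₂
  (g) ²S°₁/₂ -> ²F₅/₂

(a) forbidden (ΔS, ΔJ fail)
(b) forbidden (ΔS fails)
(c) forbidden (ΔL fails)
(d) forbidden (ΔS, ΔL fail)
(e) forbidden (ΔS, ΔL fail)
(f) allowed
(g) forbidden (ΔL, ΔJ fail)
Total allowed: 1 of 7.

1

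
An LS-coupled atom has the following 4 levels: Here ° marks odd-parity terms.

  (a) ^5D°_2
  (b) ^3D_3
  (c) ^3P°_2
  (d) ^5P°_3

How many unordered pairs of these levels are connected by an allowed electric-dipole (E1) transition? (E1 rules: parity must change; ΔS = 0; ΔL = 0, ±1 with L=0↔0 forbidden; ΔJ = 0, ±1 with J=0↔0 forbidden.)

1

(a)–(b): forbidden (ΔS).
(a)–(c): forbidden (parity, ΔS).
(a)–(d): forbidden (parity).
(b)–(c): allowed.
(b)–(d): forbidden (ΔS).
(c)–(d): forbidden (parity, ΔS).
Allowed pairs: 1 of 6.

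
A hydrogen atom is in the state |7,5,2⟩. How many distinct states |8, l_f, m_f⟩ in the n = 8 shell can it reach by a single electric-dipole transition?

6

E1 requires Δl = ±1, so l_f ∈ {4, 6}; with 0 ≤ l_f ≤ n_f−1 = 7, the allowed l_f values are {4, 6}.
For l_f = 4: m_f ∈ {m_i−1, m_i, m_i+1} ∩ [−4, 4] = {1, 2, 3} → 3 states.
For l_f = 6: m_f ∈ {m_i−1, m_i, m_i+1} ∩ [−6, 6] = {1, 2, 3} → 3 states.
Total: 6.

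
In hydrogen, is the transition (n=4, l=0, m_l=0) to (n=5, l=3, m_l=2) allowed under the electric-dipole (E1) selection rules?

Initial l = 0, final l = 3, so Δl = +3. E1 requires Δl = ±1: fails.
m_l: 0 → 2 (Δm_l = +2). |Δm_l| ≤ 1 fails.
The transition is electric-dipole forbidden.

forbidden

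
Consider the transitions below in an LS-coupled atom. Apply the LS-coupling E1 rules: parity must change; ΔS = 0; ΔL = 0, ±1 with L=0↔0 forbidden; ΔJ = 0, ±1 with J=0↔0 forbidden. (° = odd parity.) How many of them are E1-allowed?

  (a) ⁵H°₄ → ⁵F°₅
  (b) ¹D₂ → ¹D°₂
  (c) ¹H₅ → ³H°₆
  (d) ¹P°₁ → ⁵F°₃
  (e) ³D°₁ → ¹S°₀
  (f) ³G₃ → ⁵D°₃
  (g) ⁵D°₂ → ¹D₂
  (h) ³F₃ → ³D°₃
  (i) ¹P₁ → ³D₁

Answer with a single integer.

2

(a) forbidden (parity, ΔL fail)
(b) allowed
(c) forbidden (ΔS fails)
(d) forbidden (parity, ΔS, ΔL, ΔJ fail)
(e) forbidden (parity, ΔS, ΔL fail)
(f) forbidden (ΔS, ΔL fail)
(g) forbidden (ΔS fails)
(h) allowed
(i) forbidden (parity, ΔS fail)
Total allowed: 2 of 9.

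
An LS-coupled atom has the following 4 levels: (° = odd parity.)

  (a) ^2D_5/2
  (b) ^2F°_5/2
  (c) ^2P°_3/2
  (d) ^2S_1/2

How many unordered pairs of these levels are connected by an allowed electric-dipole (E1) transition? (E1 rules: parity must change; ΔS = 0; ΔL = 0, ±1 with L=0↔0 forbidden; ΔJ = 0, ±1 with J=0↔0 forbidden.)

(a)–(b): allowed.
(a)–(c): allowed.
(a)–(d): forbidden (parity, ΔL, ΔJ).
(b)–(c): forbidden (parity, ΔL).
(b)–(d): forbidden (ΔL, ΔJ).
(c)–(d): allowed.
Allowed pairs: 3 of 6.

3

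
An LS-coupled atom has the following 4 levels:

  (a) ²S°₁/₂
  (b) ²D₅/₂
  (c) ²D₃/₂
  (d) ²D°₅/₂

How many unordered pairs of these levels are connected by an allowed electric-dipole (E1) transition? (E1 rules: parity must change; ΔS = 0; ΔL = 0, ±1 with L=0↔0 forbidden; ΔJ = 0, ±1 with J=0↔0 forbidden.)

(a)–(b): forbidden (ΔL, ΔJ).
(a)–(c): forbidden (ΔL).
(a)–(d): forbidden (parity, ΔL, ΔJ).
(b)–(c): forbidden (parity).
(b)–(d): allowed.
(c)–(d): allowed.
Allowed pairs: 2 of 6.

2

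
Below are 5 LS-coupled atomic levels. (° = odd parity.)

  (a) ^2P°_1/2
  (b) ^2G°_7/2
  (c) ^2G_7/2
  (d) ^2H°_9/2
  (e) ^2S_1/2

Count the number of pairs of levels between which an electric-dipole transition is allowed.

3

(a)–(b): forbidden (parity, ΔL, ΔJ).
(a)–(c): forbidden (ΔL, ΔJ).
(a)–(d): forbidden (parity, ΔL, ΔJ).
(a)–(e): allowed.
(b)–(c): allowed.
(b)–(d): forbidden (parity).
(b)–(e): forbidden (ΔL, ΔJ).
(c)–(d): allowed.
(c)–(e): forbidden (parity, ΔL, ΔJ).
(d)–(e): forbidden (ΔL, ΔJ).
Allowed pairs: 3 of 10.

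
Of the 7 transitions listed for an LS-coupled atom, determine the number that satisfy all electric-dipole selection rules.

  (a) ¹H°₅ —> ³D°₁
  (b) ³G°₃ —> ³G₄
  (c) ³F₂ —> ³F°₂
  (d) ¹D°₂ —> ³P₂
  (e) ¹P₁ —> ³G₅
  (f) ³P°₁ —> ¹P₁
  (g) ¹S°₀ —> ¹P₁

(a) forbidden (parity, ΔS, ΔL, ΔJ fail)
(b) allowed
(c) allowed
(d) forbidden (ΔS fails)
(e) forbidden (parity, ΔS, ΔL, ΔJ fail)
(f) forbidden (ΔS fails)
(g) allowed
Total allowed: 3 of 7.

3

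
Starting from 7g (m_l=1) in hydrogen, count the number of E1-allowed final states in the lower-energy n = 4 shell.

3

E1 requires Δl = ±1, so l_f ∈ {3, 5}; with 0 ≤ l_f ≤ n_f−1 = 3, the allowed l_f values are {3}.
For l_f = 3: m_f ∈ {m_i−1, m_i, m_i+1} ∩ [−3, 3] = {0, 1, 2} → 3 states.
Total: 3.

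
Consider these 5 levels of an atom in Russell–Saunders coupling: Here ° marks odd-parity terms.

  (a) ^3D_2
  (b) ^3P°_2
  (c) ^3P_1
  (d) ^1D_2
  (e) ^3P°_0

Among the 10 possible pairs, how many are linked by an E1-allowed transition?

(a)–(b): allowed.
(a)–(c): forbidden (parity).
(a)–(d): forbidden (parity, ΔS).
(a)–(e): forbidden (ΔJ).
(b)–(c): allowed.
(b)–(d): forbidden (ΔS).
(b)–(e): forbidden (parity, ΔJ).
(c)–(d): forbidden (parity, ΔS).
(c)–(e): allowed.
(d)–(e): forbidden (ΔS, ΔJ).
Allowed pairs: 3 of 10.

3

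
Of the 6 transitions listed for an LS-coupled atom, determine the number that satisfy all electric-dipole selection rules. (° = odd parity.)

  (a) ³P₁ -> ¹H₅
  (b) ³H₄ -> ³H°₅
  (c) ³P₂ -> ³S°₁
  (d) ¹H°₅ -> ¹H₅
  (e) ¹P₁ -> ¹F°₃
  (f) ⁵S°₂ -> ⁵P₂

(a) forbidden (parity, ΔS, ΔL, ΔJ fail)
(b) allowed
(c) allowed
(d) allowed
(e) forbidden (ΔL, ΔJ fail)
(f) allowed
Total allowed: 4 of 6.

4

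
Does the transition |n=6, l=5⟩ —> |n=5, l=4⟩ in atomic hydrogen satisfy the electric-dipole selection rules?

allowed

Δl = 4 − 5 = -1; the E1 rule Δl = ±1 is passes.
All E1 selection rules are satisfied.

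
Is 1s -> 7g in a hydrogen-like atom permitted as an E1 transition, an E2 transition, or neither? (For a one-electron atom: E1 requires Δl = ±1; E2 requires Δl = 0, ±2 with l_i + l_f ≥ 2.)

neither

Δl = 4 − 0 = +4; l_i + l_f = 4.
E1 (Δl = ±1): not satisfied.
E2 (Δl = 0,±2, l_i+l_f ≥ 2): not satisfied.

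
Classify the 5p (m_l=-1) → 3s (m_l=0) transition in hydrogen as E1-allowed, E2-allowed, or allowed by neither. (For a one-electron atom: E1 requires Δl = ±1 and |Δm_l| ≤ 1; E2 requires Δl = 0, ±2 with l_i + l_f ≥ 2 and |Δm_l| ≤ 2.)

E1

Δl = 0 − 1 = -1; l_i + l_f = 1.
Δm_l = +1.
E1 (Δl = ±1, |Δm_l| ≤ 1): satisfied.
E2 (Δl = 0,±2, l_i+l_f ≥ 2, |Δm_l| ≤ 2): not satisfied.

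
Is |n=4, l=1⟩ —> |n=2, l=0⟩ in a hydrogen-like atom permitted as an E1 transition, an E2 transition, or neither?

Δl = 0 − 1 = -1; l_i + l_f = 1.
E1 (Δl = ±1): satisfied.
E2 (Δl = 0,±2, l_i+l_f ≥ 2): not satisfied.

E1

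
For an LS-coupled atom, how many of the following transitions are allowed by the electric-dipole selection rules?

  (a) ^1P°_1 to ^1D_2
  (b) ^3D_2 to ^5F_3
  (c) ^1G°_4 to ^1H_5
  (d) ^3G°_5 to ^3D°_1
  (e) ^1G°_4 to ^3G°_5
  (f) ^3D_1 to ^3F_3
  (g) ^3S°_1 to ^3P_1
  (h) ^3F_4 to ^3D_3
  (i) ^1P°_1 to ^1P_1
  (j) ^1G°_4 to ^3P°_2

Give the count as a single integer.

(a) allowed
(b) forbidden (parity, ΔS fail)
(c) allowed
(d) forbidden (parity, ΔL, ΔJ fail)
(e) forbidden (parity, ΔS fail)
(f) forbidden (parity, ΔJ fail)
(g) allowed
(h) forbidden (parity fails)
(i) allowed
(j) forbidden (parity, ΔS, ΔL, ΔJ fail)
Total allowed: 4 of 10.

4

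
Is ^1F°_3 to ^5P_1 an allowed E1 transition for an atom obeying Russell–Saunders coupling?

forbidden

Reading off the term symbols: S 0→2, L 3→1, J 3→1, parity odd→even.
Parity must change: odd → even — satisfied.
ΔJ = 0, ±1 (not J=0↔0): J: 3 → 1, ΔJ = -2 — violated.
ΔL = 0, ±1 (not L=0↔0): L: 3 → 1, ΔL = -2 — violated.
ΔS = 0: S: 0 → 2 — violated.
Rule(s) violated: ΔS, ΔL, ΔJ.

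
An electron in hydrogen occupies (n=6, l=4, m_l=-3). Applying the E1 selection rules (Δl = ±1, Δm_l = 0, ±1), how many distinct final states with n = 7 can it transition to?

E1 requires Δl = ±1, so l_f ∈ {3, 5}; with 0 ≤ l_f ≤ n_f−1 = 6, the allowed l_f values are {3, 5}.
For l_f = 3: m_f ∈ {m_i−1, m_i, m_i+1} ∩ [−3, 3] = {-3, -2} → 2 states.
For l_f = 5: m_f ∈ {m_i−1, m_i, m_i+1} ∩ [−5, 5] = {-4, -3, -2} → 3 states.
Total: 5.

5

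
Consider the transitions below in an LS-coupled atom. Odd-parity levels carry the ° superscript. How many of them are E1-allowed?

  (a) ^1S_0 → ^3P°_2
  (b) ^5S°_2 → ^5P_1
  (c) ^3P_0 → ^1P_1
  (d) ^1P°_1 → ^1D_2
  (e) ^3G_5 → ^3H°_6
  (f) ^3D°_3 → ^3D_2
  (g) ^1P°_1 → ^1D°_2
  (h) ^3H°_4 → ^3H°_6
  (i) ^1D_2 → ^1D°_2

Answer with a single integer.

5

(a) forbidden (ΔS, ΔJ fail)
(b) allowed
(c) forbidden (parity, ΔS fail)
(d) allowed
(e) allowed
(f) allowed
(g) forbidden (parity fails)
(h) forbidden (parity, ΔJ fail)
(i) allowed
Total allowed: 5 of 9.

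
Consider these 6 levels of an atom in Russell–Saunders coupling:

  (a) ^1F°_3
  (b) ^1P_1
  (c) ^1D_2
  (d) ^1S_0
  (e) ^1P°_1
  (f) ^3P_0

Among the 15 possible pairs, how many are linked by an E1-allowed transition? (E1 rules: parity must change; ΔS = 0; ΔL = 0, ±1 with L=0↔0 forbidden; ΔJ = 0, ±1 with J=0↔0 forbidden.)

4

(a)–(b): forbidden (ΔL, ΔJ).
(a)–(c): allowed.
(a)–(d): forbidden (ΔL, ΔJ).
(a)–(e): forbidden (parity, ΔL, ΔJ).
(a)–(f): forbidden (ΔS, ΔL, ΔJ).
(b)–(c): forbidden (parity).
(b)–(d): forbidden (parity).
(b)–(e): allowed.
(b)–(f): forbidden (parity, ΔS).
(c)–(d): forbidden (parity, ΔL, ΔJ).
(c)–(e): allowed.
(c)–(f): forbidden (parity, ΔS, ΔJ).
(d)–(e): allowed.
(d)–(f): forbidden (parity, ΔS, ΔJ).
(e)–(f): forbidden (ΔS).
Allowed pairs: 4 of 15.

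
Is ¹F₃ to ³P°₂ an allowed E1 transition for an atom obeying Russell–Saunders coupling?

forbidden

Reading off the term symbols: S 0→1, L 3→1, J 3→2, parity even→odd.
Parity must change: even → odd — satisfied.
ΔL = 0, ±1 (not L=0↔0): L: 3 → 1, ΔL = -2 — violated.
ΔS = 0: S: 0 → 1 — violated.
ΔJ = 0, ±1 (not J=0↔0): J: 3 → 2, ΔJ = -1 — satisfied.
Rule(s) violated: ΔS, ΔL.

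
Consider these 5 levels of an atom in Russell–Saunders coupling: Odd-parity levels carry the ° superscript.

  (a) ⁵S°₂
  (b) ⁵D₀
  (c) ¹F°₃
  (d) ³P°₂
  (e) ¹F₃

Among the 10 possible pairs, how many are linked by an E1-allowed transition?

1

(a)–(b): forbidden (ΔL, ΔJ).
(a)–(c): forbidden (parity, ΔS, ΔL).
(a)–(d): forbidden (parity, ΔS).
(a)–(e): forbidden (ΔS, ΔL).
(b)–(c): forbidden (ΔS, ΔJ).
(b)–(d): forbidden (ΔS, ΔJ).
(b)–(e): forbidden (parity, ΔS, ΔJ).
(c)–(d): forbidden (parity, ΔS, ΔL).
(c)–(e): allowed.
(d)–(e): forbidden (ΔS, ΔL).
Allowed pairs: 1 of 10.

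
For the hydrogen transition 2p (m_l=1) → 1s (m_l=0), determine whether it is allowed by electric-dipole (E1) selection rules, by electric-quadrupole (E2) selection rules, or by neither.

E1

Δl = 0 − 1 = -1; l_i + l_f = 1.
Δm_l = -1.
E1 (Δl = ±1, |Δm_l| ≤ 1): satisfied.
E2 (Δl = 0,±2, l_i+l_f ≥ 2, |Δm_l| ≤ 2): not satisfied.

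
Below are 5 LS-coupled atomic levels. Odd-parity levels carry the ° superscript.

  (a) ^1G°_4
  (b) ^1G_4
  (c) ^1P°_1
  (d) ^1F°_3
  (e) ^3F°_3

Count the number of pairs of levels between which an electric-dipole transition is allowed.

2

(a)–(b): allowed.
(a)–(c): forbidden (parity, ΔL, ΔJ).
(a)–(d): forbidden (parity).
(a)–(e): forbidden (parity, ΔS).
(b)–(c): forbidden (ΔL, ΔJ).
(b)–(d): allowed.
(b)–(e): forbidden (ΔS).
(c)–(d): forbidden (parity, ΔL, ΔJ).
(c)–(e): forbidden (parity, ΔS, ΔL, ΔJ).
(d)–(e): forbidden (parity, ΔS).
Allowed pairs: 2 of 10.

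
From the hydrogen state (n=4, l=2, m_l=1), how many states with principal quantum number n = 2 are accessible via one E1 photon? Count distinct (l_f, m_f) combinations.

E1 requires Δl = ±1, so l_f ∈ {1, 3}; with 0 ≤ l_f ≤ n_f−1 = 1, the allowed l_f values are {1}.
For l_f = 1: m_f ∈ {m_i−1, m_i, m_i+1} ∩ [−1, 1] = {0, 1} → 2 states.
Total: 2.

2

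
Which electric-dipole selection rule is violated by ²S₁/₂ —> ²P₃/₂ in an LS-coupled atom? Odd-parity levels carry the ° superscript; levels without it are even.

Reading off the term symbols: S 1/2→1/2, L 0→1, J 1/2→3/2, parity even→even.
Parity must change: even → even — fails.
ΔS = 0: S: 1/2 → 1/2 — passes.
ΔL = 0, ±1 (not L=0↔0): L: 0 → 1, ΔL = +1 — passes.
ΔJ = 0, ±1 (not J=0↔0): J: 1/2 → 3/2, ΔJ = +1 — passes.

parity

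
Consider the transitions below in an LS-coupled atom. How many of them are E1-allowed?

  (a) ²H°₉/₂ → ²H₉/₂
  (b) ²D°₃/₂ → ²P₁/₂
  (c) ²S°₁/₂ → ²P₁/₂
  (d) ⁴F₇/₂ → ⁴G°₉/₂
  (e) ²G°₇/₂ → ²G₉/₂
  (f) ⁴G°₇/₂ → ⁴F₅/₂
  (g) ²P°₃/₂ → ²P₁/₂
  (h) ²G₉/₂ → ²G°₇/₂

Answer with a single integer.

(a) allowed
(b) allowed
(c) allowed
(d) allowed
(e) allowed
(f) allowed
(g) allowed
(h) allowed
Total allowed: 8 of 8.

8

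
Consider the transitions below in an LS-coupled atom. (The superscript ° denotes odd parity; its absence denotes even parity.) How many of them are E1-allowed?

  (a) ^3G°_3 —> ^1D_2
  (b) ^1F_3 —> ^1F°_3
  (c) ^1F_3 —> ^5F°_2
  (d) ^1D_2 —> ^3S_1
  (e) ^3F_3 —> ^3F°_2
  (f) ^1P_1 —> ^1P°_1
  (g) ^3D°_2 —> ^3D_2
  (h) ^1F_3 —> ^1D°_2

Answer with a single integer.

(a) forbidden (ΔS, ΔL fail)
(b) allowed
(c) forbidden (ΔS fails)
(d) forbidden (parity, ΔS, ΔL fail)
(e) allowed
(f) allowed
(g) allowed
(h) allowed
Total allowed: 5 of 8.

5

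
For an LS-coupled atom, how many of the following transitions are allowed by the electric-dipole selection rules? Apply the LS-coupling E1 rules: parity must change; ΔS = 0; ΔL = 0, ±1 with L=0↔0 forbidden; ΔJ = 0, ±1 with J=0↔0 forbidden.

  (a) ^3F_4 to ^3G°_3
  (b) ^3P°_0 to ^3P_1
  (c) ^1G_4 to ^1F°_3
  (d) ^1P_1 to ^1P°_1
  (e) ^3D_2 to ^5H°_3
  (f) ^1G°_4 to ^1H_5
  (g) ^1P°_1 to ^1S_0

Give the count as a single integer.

6

(a) allowed
(b) allowed
(c) allowed
(d) allowed
(e) forbidden (ΔS, ΔL fail)
(f) allowed
(g) allowed
Total allowed: 6 of 7.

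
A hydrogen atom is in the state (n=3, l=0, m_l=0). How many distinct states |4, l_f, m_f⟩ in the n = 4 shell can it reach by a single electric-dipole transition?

E1 requires Δl = ±1, so l_f ∈ {-1, 1}; with 0 ≤ l_f ≤ n_f−1 = 3, the allowed l_f values are {1}.
For l_f = 1: m_f ∈ {m_i−1, m_i, m_i+1} ∩ [−1, 1] = {-1, 0, 1} → 3 states.
Total: 3.

3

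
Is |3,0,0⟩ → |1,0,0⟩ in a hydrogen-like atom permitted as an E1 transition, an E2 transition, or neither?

Δl = 0 − 0 = +0; l_i + l_f = 0.
Δm_l = +0.
E1 (Δl = ±1, |Δm_l| ≤ 1): not satisfied.
E2 (Δl = 0,±2, l_i+l_f ≥ 2, |Δm_l| ≤ 2): not satisfied.

neither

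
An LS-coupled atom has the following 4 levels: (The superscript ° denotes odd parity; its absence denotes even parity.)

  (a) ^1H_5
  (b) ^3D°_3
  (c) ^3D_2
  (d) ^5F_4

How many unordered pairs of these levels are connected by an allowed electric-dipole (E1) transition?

(a)–(b): forbidden (ΔS, ΔL, ΔJ).
(a)–(c): forbidden (parity, ΔS, ΔL, ΔJ).
(a)–(d): forbidden (parity, ΔS, ΔL).
(b)–(c): allowed.
(b)–(d): forbidden (ΔS).
(c)–(d): forbidden (parity, ΔS, ΔJ).
Allowed pairs: 1 of 6.

1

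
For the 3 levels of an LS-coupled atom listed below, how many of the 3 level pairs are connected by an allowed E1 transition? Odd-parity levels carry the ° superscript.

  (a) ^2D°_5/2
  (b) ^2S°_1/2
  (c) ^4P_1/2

(a)–(b): forbidden (parity, ΔL, ΔJ).
(a)–(c): forbidden (ΔS, ΔJ).
(b)–(c): forbidden (ΔS).
Allowed pairs: 0 of 3.

0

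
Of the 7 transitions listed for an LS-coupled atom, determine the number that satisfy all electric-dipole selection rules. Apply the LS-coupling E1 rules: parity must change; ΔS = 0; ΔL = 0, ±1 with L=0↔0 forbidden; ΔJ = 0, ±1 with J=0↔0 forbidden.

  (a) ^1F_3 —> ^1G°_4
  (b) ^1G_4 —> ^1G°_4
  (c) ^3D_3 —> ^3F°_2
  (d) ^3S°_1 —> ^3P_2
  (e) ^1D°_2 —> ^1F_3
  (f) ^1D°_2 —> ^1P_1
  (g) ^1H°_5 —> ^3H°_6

(a) allowed
(b) allowed
(c) allowed
(d) allowed
(e) allowed
(f) allowed
(g) forbidden (parity, ΔS fail)
Total allowed: 6 of 7.

6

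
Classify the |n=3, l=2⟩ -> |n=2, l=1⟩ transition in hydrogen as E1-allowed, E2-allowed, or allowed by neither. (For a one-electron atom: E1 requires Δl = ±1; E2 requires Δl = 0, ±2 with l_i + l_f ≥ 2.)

Δl = 1 − 2 = -1; l_i + l_f = 3.
E1 (Δl = ±1): satisfied.
E2 (Δl = 0,±2, l_i+l_f ≥ 2): not satisfied.

E1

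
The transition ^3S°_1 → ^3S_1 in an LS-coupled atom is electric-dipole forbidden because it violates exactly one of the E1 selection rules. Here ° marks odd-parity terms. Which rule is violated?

the L=0 ↔ L=0 exclusion

Reading off the term symbols: S 1→1, L 0→0, J 1→1, parity odd→even.
Parity must change: odd → even — satisfied.
ΔS = 0: S: 1 → 1 — satisfied.
ΔL = 0, ±1 (not L=0↔0): L: 0 → 0, ΔL = +0 — violated.
ΔJ = 0, ±1 (not J=0↔0): J: 1 → 1, ΔJ = +0 — satisfied.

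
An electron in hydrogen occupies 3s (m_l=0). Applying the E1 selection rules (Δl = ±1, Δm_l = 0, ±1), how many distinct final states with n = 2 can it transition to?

3

E1 requires Δl = ±1, so l_f ∈ {-1, 1}; with 0 ≤ l_f ≤ n_f−1 = 1, the allowed l_f values are {1}.
For l_f = 1: m_f ∈ {m_i−1, m_i, m_i+1} ∩ [−1, 1] = {-1, 0, 1} → 3 states.
Total: 3.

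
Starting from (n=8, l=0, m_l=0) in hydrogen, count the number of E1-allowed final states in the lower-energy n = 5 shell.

3

E1 requires Δl = ±1, so l_f ∈ {-1, 1}; with 0 ≤ l_f ≤ n_f−1 = 4, the allowed l_f values are {1}.
For l_f = 1: m_f ∈ {m_i−1, m_i, m_i+1} ∩ [−1, 1] = {-1, 0, 1} → 3 states.
Total: 3.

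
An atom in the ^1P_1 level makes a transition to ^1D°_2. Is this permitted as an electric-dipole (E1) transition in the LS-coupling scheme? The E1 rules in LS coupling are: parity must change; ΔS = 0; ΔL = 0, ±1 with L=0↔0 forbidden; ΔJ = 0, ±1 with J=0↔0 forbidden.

allowed

Parity must change: even → odd — satisfied.
ΔS = 0: S: 0 → 0 — satisfied.
ΔL = 0, ±1 (not L=0↔0): L: 1 → 2, ΔL = +1 — satisfied.
ΔJ = 0, ±1 (not J=0↔0): J: 1 → 2, ΔJ = +1 — satisfied.
All four E1 rules are satisfied.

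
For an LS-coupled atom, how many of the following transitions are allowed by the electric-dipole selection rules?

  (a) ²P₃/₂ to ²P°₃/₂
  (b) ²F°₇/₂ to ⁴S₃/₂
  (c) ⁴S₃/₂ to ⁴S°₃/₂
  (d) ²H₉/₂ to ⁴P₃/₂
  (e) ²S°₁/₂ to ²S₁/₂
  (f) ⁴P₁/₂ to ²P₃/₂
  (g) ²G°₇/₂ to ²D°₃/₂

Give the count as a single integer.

1

(a) allowed
(b) forbidden (ΔS, ΔL, ΔJ fail)
(c) forbidden (ΔL fails)
(d) forbidden (parity, ΔS, ΔL, ΔJ fail)
(e) forbidden (ΔL fails)
(f) forbidden (parity, ΔS fail)
(g) forbidden (parity, ΔL, ΔJ fail)
Total allowed: 1 of 7.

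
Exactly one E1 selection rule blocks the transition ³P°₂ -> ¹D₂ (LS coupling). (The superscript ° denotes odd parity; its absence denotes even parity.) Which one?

ΔJ = 0, ±1 (not J=0↔0): J: 2 → 2, ΔJ = +0 — ok.
ΔL = 0, ±1 (not L=0↔0): L: 1 → 2, ΔL = +1 — ok.
Parity must change: odd → even — ok.
ΔS = 0: S: 1 → 0 — fails.

the ΔS = 0 rule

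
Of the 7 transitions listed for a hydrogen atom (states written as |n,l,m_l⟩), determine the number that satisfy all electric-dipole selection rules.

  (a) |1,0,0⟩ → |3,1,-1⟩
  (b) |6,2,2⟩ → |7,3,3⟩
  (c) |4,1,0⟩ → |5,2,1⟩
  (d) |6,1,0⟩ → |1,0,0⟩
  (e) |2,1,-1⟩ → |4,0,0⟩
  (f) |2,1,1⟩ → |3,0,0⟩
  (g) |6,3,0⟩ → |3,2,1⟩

7

(a) allowed
(b) allowed
(c) allowed
(d) allowed
(e) allowed
(f) allowed
(g) allowed
Total allowed: 7 of 7.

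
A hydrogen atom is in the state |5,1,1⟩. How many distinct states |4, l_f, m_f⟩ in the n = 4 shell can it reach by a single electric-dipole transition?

E1 requires Δl = ±1, so l_f ∈ {0, 2}; with 0 ≤ l_f ≤ n_f−1 = 3, the allowed l_f values are {0, 2}.
For l_f = 0: m_f ∈ {m_i−1, m_i, m_i+1} ∩ [−0, 0] = {0} → 1 state.
For l_f = 2: m_f ∈ {m_i−1, m_i, m_i+1} ∩ [−2, 2] = {0, 1, 2} → 3 states.
Total: 4.

4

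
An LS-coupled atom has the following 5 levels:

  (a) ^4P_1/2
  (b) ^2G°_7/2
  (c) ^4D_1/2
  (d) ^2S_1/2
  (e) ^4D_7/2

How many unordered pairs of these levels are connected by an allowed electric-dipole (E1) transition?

(a)–(b): forbidden (ΔS, ΔL, ΔJ).
(a)–(c): forbidden (parity).
(a)–(d): forbidden (parity, ΔS).
(a)–(e): forbidden (parity, ΔJ).
(b)–(c): forbidden (ΔS, ΔL, ΔJ).
(b)–(d): forbidden (ΔL, ΔJ).
(b)–(e): forbidden (ΔS, ΔL).
(c)–(d): forbidden (parity, ΔS, ΔL).
(c)–(e): forbidden (parity, ΔJ).
(d)–(e): forbidden (parity, ΔS, ΔL, ΔJ).
Allowed pairs: 0 of 10.

0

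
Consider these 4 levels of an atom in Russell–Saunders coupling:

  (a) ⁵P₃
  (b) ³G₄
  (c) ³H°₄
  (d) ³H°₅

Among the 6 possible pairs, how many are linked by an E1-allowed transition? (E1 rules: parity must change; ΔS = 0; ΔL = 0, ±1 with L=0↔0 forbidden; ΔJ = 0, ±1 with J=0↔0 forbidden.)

(a)–(b): forbidden (parity, ΔS, ΔL).
(a)–(c): forbidden (ΔS, ΔL).
(a)–(d): forbidden (ΔS, ΔL, ΔJ).
(b)–(c): allowed.
(b)–(d): allowed.
(c)–(d): forbidden (parity).
Allowed pairs: 2 of 6.

2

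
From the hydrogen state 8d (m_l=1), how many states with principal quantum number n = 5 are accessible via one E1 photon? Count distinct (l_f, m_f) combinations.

E1 requires Δl = ±1, so l_f ∈ {1, 3}; with 0 ≤ l_f ≤ n_f−1 = 4, the allowed l_f values are {1, 3}.
For l_f = 1: m_f ∈ {m_i−1, m_i, m_i+1} ∩ [−1, 1] = {0, 1} → 2 states.
For l_f = 3: m_f ∈ {m_i−1, m_i, m_i+1} ∩ [−3, 3] = {0, 1, 2} → 3 states.
Total: 5.

5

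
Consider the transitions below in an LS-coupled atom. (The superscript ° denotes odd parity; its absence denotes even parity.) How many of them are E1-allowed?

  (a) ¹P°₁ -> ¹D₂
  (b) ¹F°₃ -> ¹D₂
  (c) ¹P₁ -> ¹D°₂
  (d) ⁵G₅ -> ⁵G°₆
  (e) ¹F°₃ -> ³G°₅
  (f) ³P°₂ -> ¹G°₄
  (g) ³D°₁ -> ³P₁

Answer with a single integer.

(a) allowed
(b) allowed
(c) allowed
(d) allowed
(e) forbidden (parity, ΔS, ΔJ fail)
(f) forbidden (parity, ΔS, ΔL, ΔJ fail)
(g) allowed
Total allowed: 5 of 7.

5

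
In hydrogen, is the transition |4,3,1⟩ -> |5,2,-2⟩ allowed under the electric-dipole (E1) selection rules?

forbidden

Δl = 2 − 3 = -1; the E1 rule Δl = ±1 is ok.
m_l: 1 → -2 (Δm_l = -3). |Δm_l| ≤ 1 fails.
The transition is electric-dipole forbidden.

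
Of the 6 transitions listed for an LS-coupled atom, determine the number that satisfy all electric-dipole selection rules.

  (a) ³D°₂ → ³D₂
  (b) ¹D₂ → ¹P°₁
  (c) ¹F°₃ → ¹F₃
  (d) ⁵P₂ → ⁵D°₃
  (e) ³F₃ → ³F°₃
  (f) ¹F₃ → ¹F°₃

(a) allowed
(b) allowed
(c) allowed
(d) allowed
(e) allowed
(f) allowed
Total allowed: 6 of 6.

6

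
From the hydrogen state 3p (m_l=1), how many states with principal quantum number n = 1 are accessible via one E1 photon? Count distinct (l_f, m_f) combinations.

E1 requires Δl = ±1, so l_f ∈ {0, 2}; with 0 ≤ l_f ≤ n_f−1 = 0, the allowed l_f values are {0}.
For l_f = 0: m_f ∈ {m_i−1, m_i, m_i+1} ∩ [−0, 0] = {0} → 1 state.
Total: 1.

1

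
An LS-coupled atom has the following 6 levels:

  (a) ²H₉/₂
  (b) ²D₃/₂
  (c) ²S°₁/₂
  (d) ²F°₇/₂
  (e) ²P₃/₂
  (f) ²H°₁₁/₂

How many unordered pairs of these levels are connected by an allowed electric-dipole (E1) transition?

2

(a)–(b): forbidden (parity, ΔL, ΔJ).
(a)–(c): forbidden (ΔL, ΔJ).
(a)–(d): forbidden (ΔL).
(a)–(e): forbidden (parity, ΔL, ΔJ).
(a)–(f): allowed.
(b)–(c): forbidden (ΔL).
(b)–(d): forbidden (ΔJ).
(b)–(e): forbidden (parity).
(b)–(f): forbidden (ΔL, ΔJ).
(c)–(d): forbidden (parity, ΔL, ΔJ).
(c)–(e): allowed.
(c)–(f): forbidden (parity, ΔL, ΔJ).
(d)–(e): forbidden (ΔL, ΔJ).
(d)–(f): forbidden (parity, ΔL, ΔJ).
(e)–(f): forbidden (ΔL, ΔJ).
Allowed pairs: 2 of 15.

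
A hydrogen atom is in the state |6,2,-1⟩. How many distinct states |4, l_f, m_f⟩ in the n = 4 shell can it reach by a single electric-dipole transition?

E1 requires Δl = ±1, so l_f ∈ {1, 3}; with 0 ≤ l_f ≤ n_f−1 = 3, the allowed l_f values are {1, 3}.
For l_f = 1: m_f ∈ {m_i−1, m_i, m_i+1} ∩ [−1, 1] = {-1, 0} → 2 states.
For l_f = 3: m_f ∈ {m_i−1, m_i, m_i+1} ∩ [−3, 3] = {-2, -1, 0} → 3 states.
Total: 5.

5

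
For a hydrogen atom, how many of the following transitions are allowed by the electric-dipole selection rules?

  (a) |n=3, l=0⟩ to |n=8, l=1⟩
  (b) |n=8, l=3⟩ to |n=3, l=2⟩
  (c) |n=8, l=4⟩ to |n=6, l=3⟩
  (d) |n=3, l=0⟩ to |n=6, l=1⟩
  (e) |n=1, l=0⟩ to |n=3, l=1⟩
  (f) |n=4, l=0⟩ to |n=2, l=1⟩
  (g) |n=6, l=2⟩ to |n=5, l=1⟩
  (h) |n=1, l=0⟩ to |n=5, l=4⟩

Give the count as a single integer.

7

(a) allowed
(b) allowed
(c) allowed
(d) allowed
(e) allowed
(f) allowed
(g) allowed
(h) forbidden — Δl = +4 (E1 requires Δl = ±1)
Total allowed: 7 of 8.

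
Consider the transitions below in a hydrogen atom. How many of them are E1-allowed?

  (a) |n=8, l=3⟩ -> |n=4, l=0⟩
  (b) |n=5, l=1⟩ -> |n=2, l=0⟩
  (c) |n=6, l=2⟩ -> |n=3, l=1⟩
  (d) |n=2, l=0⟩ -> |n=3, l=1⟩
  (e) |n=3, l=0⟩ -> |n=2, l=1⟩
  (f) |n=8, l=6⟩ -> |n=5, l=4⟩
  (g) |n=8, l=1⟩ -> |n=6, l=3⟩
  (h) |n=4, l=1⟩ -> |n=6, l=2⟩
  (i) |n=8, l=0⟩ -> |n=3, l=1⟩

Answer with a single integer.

(a) forbidden — Δl = -3 (E1 requires Δl = ±1)
(b) allowed
(c) allowed
(d) allowed
(e) allowed
(f) forbidden — Δl = -2 (E1 requires Δl = ±1)
(g) forbidden — Δl = +2 (E1 requires Δl = ±1)
(h) allowed
(i) allowed
Total allowed: 6 of 9.

6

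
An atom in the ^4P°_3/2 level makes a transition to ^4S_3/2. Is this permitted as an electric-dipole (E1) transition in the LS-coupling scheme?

ΔS = 0: S: 3/2 → 3/2 — satisfied.
ΔL = 0, ±1 (not L=0↔0): L: 1 → 0, ΔL = -1 — satisfied.
Parity must change: odd → even — satisfied.
ΔJ = 0, ±1 (not J=0↔0): J: 3/2 → 3/2, ΔJ = +0 — satisfied.
All four E1 rules are satisfied.

allowed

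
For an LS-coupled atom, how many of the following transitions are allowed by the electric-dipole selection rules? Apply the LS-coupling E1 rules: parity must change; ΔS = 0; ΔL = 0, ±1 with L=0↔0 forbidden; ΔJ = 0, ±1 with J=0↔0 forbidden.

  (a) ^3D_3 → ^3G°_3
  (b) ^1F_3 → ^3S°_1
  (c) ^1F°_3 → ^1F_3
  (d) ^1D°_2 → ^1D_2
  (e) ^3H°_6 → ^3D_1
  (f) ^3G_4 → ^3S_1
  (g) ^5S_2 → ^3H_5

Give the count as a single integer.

(a) forbidden (ΔL fails)
(b) forbidden (ΔS, ΔL, ΔJ fail)
(c) allowed
(d) allowed
(e) forbidden (ΔL, ΔJ fail)
(f) forbidden (parity, ΔL, ΔJ fail)
(g) forbidden (parity, ΔS, ΔL, ΔJ fail)
Total allowed: 2 of 7.

2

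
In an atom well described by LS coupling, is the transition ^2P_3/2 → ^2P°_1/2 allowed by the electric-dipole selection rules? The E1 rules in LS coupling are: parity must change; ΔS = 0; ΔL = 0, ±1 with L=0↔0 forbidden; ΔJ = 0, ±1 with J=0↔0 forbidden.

Parity must change: even → odd — satisfied.
ΔS = 0: S: 1/2 → 1/2 — satisfied.
ΔL = 0, ±1 (not L=0↔0): L: 1 → 1, ΔL = +0 — satisfied.
ΔJ = 0, ±1 (not J=0↔0): J: 3/2 → 1/2, ΔJ = -1 — satisfied.
All four E1 rules are satisfied.

allowed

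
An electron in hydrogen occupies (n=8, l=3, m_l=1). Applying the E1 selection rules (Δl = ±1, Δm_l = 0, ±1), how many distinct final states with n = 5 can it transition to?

6

E1 requires Δl = ±1, so l_f ∈ {2, 4}; with 0 ≤ l_f ≤ n_f−1 = 4, the allowed l_f values are {2, 4}.
For l_f = 2: m_f ∈ {m_i−1, m_i, m_i+1} ∩ [−2, 2] = {0, 1, 2} → 3 states.
For l_f = 4: m_f ∈ {m_i−1, m_i, m_i+1} ∩ [−4, 4] = {0, 1, 2} → 3 states.
Total: 6.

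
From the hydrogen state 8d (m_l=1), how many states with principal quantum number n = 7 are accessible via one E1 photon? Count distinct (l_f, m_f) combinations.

E1 requires Δl = ±1, so l_f ∈ {1, 3}; with 0 ≤ l_f ≤ n_f−1 = 6, the allowed l_f values are {1, 3}.
For l_f = 1: m_f ∈ {m_i−1, m_i, m_i+1} ∩ [−1, 1] = {0, 1} → 2 states.
For l_f = 3: m_f ∈ {m_i−1, m_i, m_i+1} ∩ [−3, 3] = {0, 1, 2} → 3 states.
Total: 5.

5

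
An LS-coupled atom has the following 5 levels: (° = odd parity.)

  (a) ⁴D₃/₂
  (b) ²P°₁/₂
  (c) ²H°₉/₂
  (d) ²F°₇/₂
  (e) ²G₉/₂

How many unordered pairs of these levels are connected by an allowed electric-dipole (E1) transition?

2

(a)–(b): forbidden (ΔS).
(a)–(c): forbidden (ΔS, ΔL, ΔJ).
(a)–(d): forbidden (ΔS, ΔJ).
(a)–(e): forbidden (parity, ΔS, ΔL, ΔJ).
(b)–(c): forbidden (parity, ΔL, ΔJ).
(b)–(d): forbidden (parity, ΔL, ΔJ).
(b)–(e): forbidden (ΔL, ΔJ).
(c)–(d): forbidden (parity, ΔL).
(c)–(e): allowed.
(d)–(e): allowed.
Allowed pairs: 2 of 10.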